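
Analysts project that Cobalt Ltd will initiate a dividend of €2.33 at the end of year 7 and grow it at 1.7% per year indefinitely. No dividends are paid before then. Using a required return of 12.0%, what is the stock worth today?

Deferred-dividend DDM. At t=6 the remaining stream is a growing perpetuity with first payment D_7 = 2.33.
V_6 = D_7/(r−g) = 2.33/(0.12−0.017) = 22.6214
P₀ = V_6/(1+r)^6 = 22.6214/(1+0.12)^6 = 11.4607

€11.46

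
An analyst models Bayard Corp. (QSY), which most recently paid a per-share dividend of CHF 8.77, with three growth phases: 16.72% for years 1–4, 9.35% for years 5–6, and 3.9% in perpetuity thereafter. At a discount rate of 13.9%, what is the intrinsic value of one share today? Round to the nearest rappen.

Three-stage DDM. Project D₁…D_6; terminal Gordon value at t=6 with g = 0.039; discount at r = 0.139.
D_1 = 10.2363
D_2 = 11.9479
D_3 = 13.9455
D_4 = 16.2772
D_5 = 17.7992
D_6 = 19.4634
TV_6 = 20.2225/(0.139−0.039) = 202.2245
P₀ = Σ Dₜ/(1+r)ᵗ + TV_6/(1+r)^6 = 148.1220

CHF 148.12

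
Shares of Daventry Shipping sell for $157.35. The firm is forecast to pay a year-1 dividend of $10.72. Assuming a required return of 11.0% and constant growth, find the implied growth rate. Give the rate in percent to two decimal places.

4.19%

From P₀ = D₁/(r − g), the implied growth is g = r − D₁/P₀.
g = 0.11 − 10.72/157.35 = 0.11 − 0.06813 = 0.04187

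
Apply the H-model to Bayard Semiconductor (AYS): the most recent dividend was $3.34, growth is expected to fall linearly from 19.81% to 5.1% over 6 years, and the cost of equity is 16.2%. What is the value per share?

H-model: P₀ = D₀[(1+g_L) + H(g_S−g_L)]/(r−g_L), with H = 6/2 = 3.
P₀ = 3.34 × [(1+0.051) + 3×(0.1981−0.051)] / (0.162−0.051)
   = 3.34 × 1.4923 / 0.111 = 44.9034

$44.90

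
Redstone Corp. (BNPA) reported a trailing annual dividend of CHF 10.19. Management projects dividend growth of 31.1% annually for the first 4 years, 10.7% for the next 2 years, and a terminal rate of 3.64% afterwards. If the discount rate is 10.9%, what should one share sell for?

CHF 385.78

Three-stage DDM. Project D₁…D_6; terminal Gordon value at t=6 with g = 0.0364; discount at r = 0.109.
D_1 = 13.3591
D_2 = 17.5138
D_3 = 22.9605
D_4 = 30.1013
D_5 = 33.3221
D_6 = 36.8876
TV_6 = 38.2303/(0.109−0.0364) = 526.5880
P₀ = Σ Dₜ/(1+r)ᵗ + TV_6/(1+r)^6 = 385.7756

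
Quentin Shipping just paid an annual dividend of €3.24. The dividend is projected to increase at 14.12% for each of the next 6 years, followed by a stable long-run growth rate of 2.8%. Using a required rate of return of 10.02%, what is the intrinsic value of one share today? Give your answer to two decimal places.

€79.60

Two-stage DDM. Project D₁…D_6 at 0.1412, terminal growth 0.028, discount at r = 0.1002.
D_1 = 3.6975
D_2 = 4.2196
D_3 = 4.8154
D_4 = 5.4953
D_5 = 6.2712
D_6 = 7.1567
Terminal value at t=6: TV = D_7/(r−g) = 7.3571/(0.1002−0.028) = 101.8994
P₀ = 3.6975/(1+0.1002)^1 + 4.2196/(1+0.1002)^2 + 4.8154/(1+0.1002)^3 + 5.4953/(1+0.1002)^4 + 6.2712/(1+0.1002)^5 + 7.1567/(1+0.1002)^6 + 101.8994/(1+0.1002)^6 = 79.5959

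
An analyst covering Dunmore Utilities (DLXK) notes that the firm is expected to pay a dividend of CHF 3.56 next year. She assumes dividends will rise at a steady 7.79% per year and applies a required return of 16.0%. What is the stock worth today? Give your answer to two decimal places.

CHF 43.36

Gordon growth model: P₀ = D₁/(r − g), with D₁ = 3.56 given directly.
P₀ = 3.5600 / (0.16 − 0.0779) = 3.5600 / 0.0821 = 43.3618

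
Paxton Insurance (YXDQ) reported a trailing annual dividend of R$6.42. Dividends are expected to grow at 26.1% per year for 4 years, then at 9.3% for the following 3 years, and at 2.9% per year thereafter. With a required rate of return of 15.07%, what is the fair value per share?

Three-stage DDM. Project D₁…D_7; terminal Gordon value at t=7 with g = 0.029; discount at r = 0.1507.
D_1 = 8.0956
D_2 = 10.2086
D_3 = 12.8730
D_4 = 16.2329
D_5 = 17.7425
D_6 = 19.3926
D_7 = 21.1961
TV_7 = 21.8108/(0.1507−0.029) = 179.2176
P₀ = Σ Dₜ/(1+r)ᵗ + TV_7/(1+r)^7 = 124.6230

R$124.62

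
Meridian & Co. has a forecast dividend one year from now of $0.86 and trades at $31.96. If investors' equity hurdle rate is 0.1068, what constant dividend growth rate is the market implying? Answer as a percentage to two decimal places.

From P₀ = D₁/(r − g), the implied growth is g = r − D₁/P₀.
g = 0.1068 − 0.86/31.96 = 0.1068 − 0.02691 = 0.07989

7.99%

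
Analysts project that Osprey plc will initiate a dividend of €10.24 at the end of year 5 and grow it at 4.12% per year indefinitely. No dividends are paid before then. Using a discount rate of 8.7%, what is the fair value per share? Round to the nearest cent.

€160.15

Deferred-dividend DDM. At t=4 the remaining stream is a growing perpetuity with first payment D_5 = 10.24.
V_4 = D_5/(r−g) = 10.24/(0.087−0.0412) = 223.5808
P₀ = V_4/(1+r)^4 = 223.5808/(1+0.087)^4 = 160.1461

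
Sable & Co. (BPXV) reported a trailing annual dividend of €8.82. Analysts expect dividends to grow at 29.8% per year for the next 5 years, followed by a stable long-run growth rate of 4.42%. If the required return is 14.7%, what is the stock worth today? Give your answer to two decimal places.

€231.16

Two-stage DDM. Project D₁…D_5 at 0.298, terminal growth 0.0442, discount at r = 0.147.
D_1 = 11.4484
D_2 = 14.8600
D_3 = 19.2882
D_4 = 25.0361
D_5 = 32.4969
Terminal value at t=5: TV = D_6/(r−g) = 33.9333/(0.147−0.0442) = 330.0902
P₀ = 11.4484/(1+0.147)^1 + 14.8600/(1+0.147)^2 + 19.2882/(1+0.147)^3 + 25.0361/(1+0.147)^4 + 32.4969/(1+0.147)^5 + 330.0902/(1+0.147)^5 = 231.1629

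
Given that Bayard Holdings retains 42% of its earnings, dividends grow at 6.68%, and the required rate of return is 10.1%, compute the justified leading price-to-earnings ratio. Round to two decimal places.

Payout ratio b = 1 − 0.42 = 0.58.
Justified leading P/E = b/(r−g) = 0.58/(0.101−0.0668) = 16.9591

16.96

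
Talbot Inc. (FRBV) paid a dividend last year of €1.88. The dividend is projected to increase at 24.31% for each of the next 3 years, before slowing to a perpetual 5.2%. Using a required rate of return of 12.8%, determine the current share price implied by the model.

Two-stage DDM. Project D₁…D_3 at 0.2431, terminal growth 0.052, discount at r = 0.128.
D_1 = 2.3370
D_2 = 2.9052
D_3 = 3.6114
Terminal value at t=3: TV = D_4/(r−g) = 3.7992/(0.128−0.052) = 49.9894
P₀ = 2.3370/(1+0.128)^1 + 2.9052/(1+0.128)^2 + 3.6114/(1+0.128)^3 + 49.9894/(1+0.128)^3 = 41.7011

€41.70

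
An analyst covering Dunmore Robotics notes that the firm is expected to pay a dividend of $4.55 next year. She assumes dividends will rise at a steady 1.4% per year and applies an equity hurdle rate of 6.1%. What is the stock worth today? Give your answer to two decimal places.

$96.81

Gordon growth model: P₀ = D₁/(r − g), with D₁ = 4.55 given directly.
P₀ = 4.5500 / (0.061 − 0.014) = 4.5500 / 0.047 = 96.8085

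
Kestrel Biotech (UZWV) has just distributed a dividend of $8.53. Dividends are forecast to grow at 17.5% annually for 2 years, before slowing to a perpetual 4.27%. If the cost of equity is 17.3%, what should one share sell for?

$85.60

Two-stage DDM. Project D₁…D_2 at 0.175, terminal growth 0.0427, discount at r = 0.173.
D_1 = 10.0228
D_2 = 11.7767
Terminal value at t=2: TV = D_3/(r−g) = 12.2796/(0.173−0.0427) = 94.2410
P₀ = 10.0228/(1+0.173)^1 + 11.7767/(1+0.173)^2 + 94.2410/(1+0.173)^2 = 85.5963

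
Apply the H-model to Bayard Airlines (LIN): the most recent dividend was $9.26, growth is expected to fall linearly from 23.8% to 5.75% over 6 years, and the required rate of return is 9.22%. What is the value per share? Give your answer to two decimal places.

$426.71

H-model: P₀ = D₀[(1+g_L) + H(g_S−g_L)]/(r−g_L), with H = 6/2 = 3.
P₀ = 9.26 × [(1+0.0575) + 3×(0.238−0.0575)] / (0.0922−0.0575)
   = 9.26 × 1.5990 / 0.0347 = 426.7072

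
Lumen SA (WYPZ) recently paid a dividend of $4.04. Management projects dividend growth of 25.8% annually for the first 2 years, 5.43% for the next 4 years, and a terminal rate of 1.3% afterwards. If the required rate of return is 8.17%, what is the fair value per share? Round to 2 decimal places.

$103.38

Three-stage DDM. Project D₁…D_6; terminal Gordon value at t=6 with g = 0.013; discount at r = 0.0817.
D_1 = 5.0823
D_2 = 6.3936
D_3 = 6.7407
D_4 = 7.1068
D_5 = 7.4926
D_6 = 7.8995
TV_6 = 8.0022/(0.0817−0.013) = 116.4802
P₀ = Σ Dₜ/(1+r)ᵗ + TV_6/(1+r)^6 = 103.3830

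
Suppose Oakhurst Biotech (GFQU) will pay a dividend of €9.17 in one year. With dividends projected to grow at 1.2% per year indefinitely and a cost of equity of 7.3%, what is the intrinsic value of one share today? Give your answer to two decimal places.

€150.33

Gordon growth model: P₀ = D₁/(r − g), with D₁ = 9.17 given directly.
P₀ = 9.1700 / (0.073 − 0.012) = 9.1700 / 0.061 = 150.3279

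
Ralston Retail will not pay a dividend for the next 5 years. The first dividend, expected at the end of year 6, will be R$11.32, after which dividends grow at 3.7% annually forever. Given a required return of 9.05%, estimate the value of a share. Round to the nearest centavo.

R$137.20

Deferred-dividend DDM. At t=5 the remaining stream is a growing perpetuity with first payment D_6 = 11.32.
V_5 = D_6/(r−g) = 11.32/(0.0905−0.037) = 211.5888
P₀ = V_5/(1+r)^5 = 211.5888/(1+0.0905)^5 = 137.2032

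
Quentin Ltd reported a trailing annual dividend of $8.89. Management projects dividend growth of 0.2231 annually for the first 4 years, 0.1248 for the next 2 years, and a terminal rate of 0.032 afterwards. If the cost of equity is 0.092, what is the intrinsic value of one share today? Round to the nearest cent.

$332.17

Three-stage DDM. Project D₁…D_6; terminal Gordon value at t=6 with g = 0.032; discount at r = 0.092.
D_1 = 10.8734
D_2 = 13.2992
D_3 = 16.2663
D_4 = 19.8953
D_5 = 22.3782
D_6 = 25.1710
TV_6 = 25.9765/(0.092−0.032) = 432.9410
P₀ = Σ Dₜ/(1+r)ᵗ + TV_6/(1+r)^6 = 332.1737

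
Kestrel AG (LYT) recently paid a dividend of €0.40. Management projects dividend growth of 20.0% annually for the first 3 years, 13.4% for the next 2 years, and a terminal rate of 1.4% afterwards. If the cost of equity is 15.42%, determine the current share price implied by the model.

Three-stage DDM. Project D₁…D_5; terminal Gordon value at t=5 with g = 0.014; discount at r = 0.1542.
D_1 = 0.4800
D_2 = 0.5760
D_3 = 0.6912
D_4 = 0.7838
D_5 = 0.8889
TV_5 = 0.9013/(0.1542−0.014) = 6.4286
P₀ = Σ Dₜ/(1+r)ᵗ + TV_5/(1+r)^5 = 5.3118

€5.31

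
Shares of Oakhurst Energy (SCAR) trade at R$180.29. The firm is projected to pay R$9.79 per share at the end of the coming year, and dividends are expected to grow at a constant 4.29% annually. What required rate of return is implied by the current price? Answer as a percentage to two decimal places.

9.72%

Rearranging the constant-growth DDM: r = D₁/P₀ + g.
r = 9.7900 / 180.29 + 0.0429 = 0.05430 + 0.0429 = 0.09720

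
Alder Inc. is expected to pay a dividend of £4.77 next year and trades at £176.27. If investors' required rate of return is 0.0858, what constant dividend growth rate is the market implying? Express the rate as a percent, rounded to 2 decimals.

5.87%

From P₀ = D₁/(r − g), the implied growth is g = r − D₁/P₀.
g = 0.0858 − 4.77/176.27 = 0.0858 − 0.02706 = 0.05874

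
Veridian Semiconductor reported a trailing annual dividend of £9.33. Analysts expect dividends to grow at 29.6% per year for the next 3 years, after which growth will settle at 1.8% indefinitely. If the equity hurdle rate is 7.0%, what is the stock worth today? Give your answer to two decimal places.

£366.12

Two-stage DDM. Project D₁…D_3 at 0.296, terminal growth 0.018, discount at r = 0.07.
D_1 = 12.0917
D_2 = 15.6708
D_3 = 20.3094
Terminal value at t=3: TV = D_4/(r−g) = 20.6749/(0.07−0.018) = 397.5952
P₀ = 12.0917/(1+0.07)^1 + 15.6708/(1+0.07)^2 + 20.3094/(1+0.07)^3 + 397.5952/(1+0.07)^3 = 366.1227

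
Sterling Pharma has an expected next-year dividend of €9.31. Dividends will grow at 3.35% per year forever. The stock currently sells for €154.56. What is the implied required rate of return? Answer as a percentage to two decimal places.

9.37%

Rearranging the constant-growth DDM: r = D₁/P₀ + g.
r = 9.3100 / 154.56 + 0.0335 = 0.06024 + 0.0335 = 0.09374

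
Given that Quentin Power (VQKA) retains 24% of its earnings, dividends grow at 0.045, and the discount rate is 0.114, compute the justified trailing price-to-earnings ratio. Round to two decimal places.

Payout ratio b = 1 − 0.24 = 0.76.
Justified trailing P/E = b(1+g)/(r−g) = 0.76×(1+0.045)/(0.114−0.045) = 11.5101

11.51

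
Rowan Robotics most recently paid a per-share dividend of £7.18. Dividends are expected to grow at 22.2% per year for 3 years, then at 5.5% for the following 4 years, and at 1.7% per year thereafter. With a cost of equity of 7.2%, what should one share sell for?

Three-stage DDM. Project D₁…D_7; terminal Gordon value at t=7 with g = 0.017; discount at r = 0.072.
D_1 = 8.7740
D_2 = 10.7218
D_3 = 13.1020
D_4 = 13.8226
D_5 = 14.5829
D_6 = 15.3849
D_7 = 16.2311
TV_7 = 16.5070/(0.072−0.017) = 300.1278
P₀ = Σ Dₜ/(1+r)ᵗ + TV_7/(1+r)^7 = 253.5087

£253.51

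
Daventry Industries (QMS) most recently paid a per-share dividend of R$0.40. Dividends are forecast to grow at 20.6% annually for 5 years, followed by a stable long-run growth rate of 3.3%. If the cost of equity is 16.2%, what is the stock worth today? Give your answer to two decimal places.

R$6.10

Two-stage DDM. Project D₁…D_5 at 0.206, terminal growth 0.033, discount at r = 0.162.
D_1 = 0.4824
D_2 = 0.5818
D_3 = 0.7016
D_4 = 0.8462
D_5 = 1.0205
Terminal value at t=5: TV = D_6/(r−g) = 1.0541/(0.162−0.033) = 8.1716
P₀ = 0.4824/(1+0.162)^1 + 0.5818/(1+0.162)^2 + 0.7016/(1+0.162)^3 + 0.8462/(1+0.162)^4 + 1.0205/(1+0.162)^5 + 8.1716/(1+0.162)^5 = 6.0962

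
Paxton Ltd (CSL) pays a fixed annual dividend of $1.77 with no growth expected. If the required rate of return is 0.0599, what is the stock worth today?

Zero-growth DDM (perpetuity): P₀ = D/r = 1.77 / 0.0599 = 29.5492

$29.55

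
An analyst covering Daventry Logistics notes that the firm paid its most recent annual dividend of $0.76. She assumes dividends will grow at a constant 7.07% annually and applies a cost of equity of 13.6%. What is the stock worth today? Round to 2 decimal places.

Gordon growth model: P₀ = D₁/(r − g). D₁ = 0.76 × (1 + 0.0707) = 0.8137.
P₀ = 0.8137 / (0.136 − 0.0707) = 0.8137 / 0.0653 = 12.4614

$12.46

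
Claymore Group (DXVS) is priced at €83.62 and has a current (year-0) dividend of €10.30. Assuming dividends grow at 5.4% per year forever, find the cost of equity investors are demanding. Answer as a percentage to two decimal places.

18.38%

Rearranging the constant-growth DDM: r = D₁/P₀ + g.
D₁ = 10.30 × (1 + 0.054) = 10.8562.
r = 10.8562 / 83.62 + 0.054 = 0.12983 + 0.054 = 0.18383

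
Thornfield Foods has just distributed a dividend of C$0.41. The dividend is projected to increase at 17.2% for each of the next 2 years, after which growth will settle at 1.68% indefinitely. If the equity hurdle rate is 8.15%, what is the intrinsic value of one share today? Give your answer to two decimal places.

C$8.49

Two-stage DDM. Project D₁…D_2 at 0.172, terminal growth 0.0168, discount at r = 0.0815.
D_1 = 0.4805
D_2 = 0.5632
Terminal value at t=2: TV = D_3/(r−g) = 0.5726/(0.0815−0.0168) = 8.8506
P₀ = 0.4805/(1+0.0815)^1 + 0.5632/(1+0.0815)^2 + 8.8506/(1+0.0815)^2 = 8.4927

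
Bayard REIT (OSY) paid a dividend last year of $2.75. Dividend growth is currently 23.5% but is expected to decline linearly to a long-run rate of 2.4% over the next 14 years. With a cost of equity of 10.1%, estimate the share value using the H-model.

$89.32

H-model: P₀ = D₀[(1+g_L) + H(g_S−g_L)]/(r−g_L), with H = 14/2 = 7.
P₀ = 2.75 × [(1+0.024) + 7×(0.235−0.024)] / (0.101−0.024)
   = 2.75 × 2.5010 / 0.077 = 89.3214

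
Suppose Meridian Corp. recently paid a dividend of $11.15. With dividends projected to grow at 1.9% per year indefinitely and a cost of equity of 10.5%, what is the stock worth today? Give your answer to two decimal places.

Gordon growth model: P₀ = D₁/(r − g). D₁ = 11.15 × (1 + 0.019) = 11.3618.
P₀ = 11.3618 / (0.105 − 0.019) = 11.3618 / 0.086 = 132.1145

$132.11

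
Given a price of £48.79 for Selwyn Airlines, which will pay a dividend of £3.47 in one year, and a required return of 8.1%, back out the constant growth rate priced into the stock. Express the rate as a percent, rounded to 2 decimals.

From P₀ = D₁/(r − g), the implied growth is g = r − D₁/P₀.
g = 0.081 − 3.47/48.79 = 0.081 − 0.07112 = 0.00988

0.99%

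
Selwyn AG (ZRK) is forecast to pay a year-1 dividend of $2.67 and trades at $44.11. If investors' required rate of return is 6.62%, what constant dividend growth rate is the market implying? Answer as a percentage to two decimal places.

0.57%

From P₀ = D₁/(r − g), the implied growth is g = r − D₁/P₀.
g = 0.0662 − 2.67/44.11 = 0.0662 − 0.06053 = 0.00567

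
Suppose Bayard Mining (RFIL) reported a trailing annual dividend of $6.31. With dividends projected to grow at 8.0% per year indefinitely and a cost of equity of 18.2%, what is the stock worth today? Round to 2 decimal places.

Gordon growth model: P₀ = D₁/(r − g). D₁ = 6.31 × (1 + 0.08) = 6.8148.
P₀ = 6.8148 / (0.182 − 0.08) = 6.8148 / 0.102 = 66.8118

$66.81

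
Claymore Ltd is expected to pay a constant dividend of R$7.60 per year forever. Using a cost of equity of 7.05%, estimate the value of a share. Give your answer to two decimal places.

Zero-growth DDM (perpetuity): P₀ = D/r = 7.60 / 0.0705 = 107.8014

R$107.80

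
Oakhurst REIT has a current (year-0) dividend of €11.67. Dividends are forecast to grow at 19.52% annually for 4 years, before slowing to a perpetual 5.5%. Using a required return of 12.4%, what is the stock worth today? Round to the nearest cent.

Two-stage DDM. Project D₁…D_4 at 0.1952, terminal growth 0.055, discount at r = 0.124.
D_1 = 13.9480
D_2 = 16.6706
D_3 = 19.9247
D_4 = 23.8140
Terminal value at t=4: TV = D_5/(r−g) = 25.1238/(0.124−0.055) = 364.1133
P₀ = 13.9480/(1+0.124)^1 + 16.6706/(1+0.124)^2 + 19.9247/(1+0.124)^3 + 23.8140/(1+0.124)^4 + 364.1133/(1+0.124)^4 = 282.6799

€282.68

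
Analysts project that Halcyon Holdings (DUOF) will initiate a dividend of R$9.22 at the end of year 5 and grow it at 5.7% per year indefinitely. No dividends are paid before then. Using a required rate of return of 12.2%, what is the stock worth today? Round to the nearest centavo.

Deferred-dividend DDM. At t=4 the remaining stream is a growing perpetuity with first payment D_5 = 9.22.
V_4 = D_5/(r−g) = 9.22/(0.122−0.057) = 141.8462
P₀ = V_4/(1+r)^4 = 141.8462/(1+0.122)^4 = 89.5048

R$89.50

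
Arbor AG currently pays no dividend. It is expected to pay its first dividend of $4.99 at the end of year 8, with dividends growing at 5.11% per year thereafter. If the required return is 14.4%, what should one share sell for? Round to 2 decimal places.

Deferred-dividend DDM. At t=7 the remaining stream is a growing perpetuity with first payment D_8 = 4.99.
V_7 = D_8/(r−g) = 4.99/(0.144−0.0511) = 53.7137
P₀ = V_7/(1+r)^7 = 53.7137/(1+0.144)^7 = 20.9461

$20.95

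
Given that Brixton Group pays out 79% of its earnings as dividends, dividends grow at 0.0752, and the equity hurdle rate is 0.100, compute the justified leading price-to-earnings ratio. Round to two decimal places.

Justified leading P/E = b/(r−g) = 0.79/(0.1−0.0752) = 31.8548

31.85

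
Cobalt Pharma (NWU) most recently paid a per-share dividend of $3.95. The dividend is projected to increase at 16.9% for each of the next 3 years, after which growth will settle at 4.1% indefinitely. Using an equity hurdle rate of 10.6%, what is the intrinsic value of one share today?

Two-stage DDM. Project D₁…D_3 at 0.169, terminal growth 0.041, discount at r = 0.106.
D_1 = 4.6176
D_2 = 5.3979
D_3 = 6.3102
Terminal value at t=3: TV = D_4/(r−g) = 6.5689/(0.106−0.041) = 101.0597
P₀ = 4.6176/(1+0.106)^1 + 5.3979/(1+0.106)^2 + 6.3102/(1+0.106)^3 + 101.0597/(1+0.106)^3 = 87.9506

$87.95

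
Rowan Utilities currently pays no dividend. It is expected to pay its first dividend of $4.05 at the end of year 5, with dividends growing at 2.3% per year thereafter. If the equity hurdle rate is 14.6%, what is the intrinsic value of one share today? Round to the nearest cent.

Deferred-dividend DDM. At t=4 the remaining stream is a growing perpetuity with first payment D_5 = 4.05.
V_4 = D_5/(r−g) = 4.05/(0.146−0.023) = 32.9268
P₀ = V_4/(1+r)^4 = 32.9268/(1+0.146)^4 = 19.0902

$19.09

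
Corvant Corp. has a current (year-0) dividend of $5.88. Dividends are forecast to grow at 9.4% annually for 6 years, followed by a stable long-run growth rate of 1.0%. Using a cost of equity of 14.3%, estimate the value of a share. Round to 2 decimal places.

Two-stage DDM. Project D₁…D_6 at 0.094, terminal growth 0.01, discount at r = 0.143.
D_1 = 6.4327
D_2 = 7.0374
D_3 = 7.6989
D_4 = 8.4226
D_5 = 9.2143
D_6 = 10.0805
Terminal value at t=6: TV = D_7/(r−g) = 10.1813/(0.143−0.01) = 76.5510
P₀ = 6.4327/(1+0.143)^1 + 7.0374/(1+0.143)^2 + 7.6989/(1+0.143)^3 + 8.4226/(1+0.143)^4 + 9.2143/(1+0.143)^5 + 10.0805/(1+0.143)^6 + 76.5510/(1+0.143)^6 = 64.6789

$64.68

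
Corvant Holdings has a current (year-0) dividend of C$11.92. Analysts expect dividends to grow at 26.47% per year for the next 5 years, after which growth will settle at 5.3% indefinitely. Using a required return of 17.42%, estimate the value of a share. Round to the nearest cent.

Two-stage DDM. Project D₁…D_5 at 0.2647, terminal growth 0.053, discount at r = 0.1742.
D_1 = 15.0752
D_2 = 19.0656
D_3 = 24.1123
D_4 = 30.4948
D_5 = 38.5668
Terminal value at t=5: TV = D_6/(r−g) = 40.6109/(0.1742−0.053) = 335.0731
P₀ = 15.0752/(1+0.1742)^1 + 19.0656/(1+0.1742)^2 + 24.1123/(1+0.1742)^3 + 30.4948/(1+0.1742)^4 + 38.5668/(1+0.1742)^5 + 335.0731/(1+0.1742)^5 = 224.9982

C$225.00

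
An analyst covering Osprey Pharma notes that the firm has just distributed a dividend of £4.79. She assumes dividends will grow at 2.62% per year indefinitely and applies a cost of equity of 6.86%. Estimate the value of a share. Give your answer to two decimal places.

Gordon growth model: P₀ = D₁/(r − g). D₁ = 4.79 × (1 + 0.0262) = 4.9155.
P₀ = 4.9155 / (0.0686 − 0.0262) = 4.9155 / 0.0424 = 115.9316

£115.93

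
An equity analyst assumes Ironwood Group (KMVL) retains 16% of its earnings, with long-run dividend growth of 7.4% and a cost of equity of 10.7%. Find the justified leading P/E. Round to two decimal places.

Payout ratio b = 1 − 0.16 = 0.84.
Justified leading P/E = b/(r−g) = 0.84/(0.107−0.074) = 25.4545

25.45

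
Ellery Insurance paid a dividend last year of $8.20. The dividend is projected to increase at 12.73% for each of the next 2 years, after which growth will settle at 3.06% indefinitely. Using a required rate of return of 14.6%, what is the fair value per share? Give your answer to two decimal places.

$86.86

Two-stage DDM. Project D₁…D_2 at 0.1273, terminal growth 0.0306, discount at r = 0.146.
D_1 = 9.2439
D_2 = 10.4206
Terminal value at t=2: TV = D_3/(r−g) = 10.7395/(0.146−0.0306) = 93.0630
P₀ = 9.2439/(1+0.146)^1 + 10.4206/(1+0.146)^2 + 93.0630/(1+0.146)^2 = 86.8619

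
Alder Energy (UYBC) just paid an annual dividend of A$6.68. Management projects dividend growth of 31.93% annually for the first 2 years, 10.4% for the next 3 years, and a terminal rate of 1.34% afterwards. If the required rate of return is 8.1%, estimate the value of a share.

Three-stage DDM. Project D₁…D_5; terminal Gordon value at t=5 with g = 0.0134; discount at r = 0.081.
D_1 = 8.8129
D_2 = 11.6269
D_3 = 12.8361
D_4 = 14.1710
D_5 = 15.6448
TV_5 = 15.8545/(0.081−0.0134) = 234.5336
P₀ = Σ Dₜ/(1+r)ᵗ + TV_5/(1+r)^5 = 208.1225

A$208.12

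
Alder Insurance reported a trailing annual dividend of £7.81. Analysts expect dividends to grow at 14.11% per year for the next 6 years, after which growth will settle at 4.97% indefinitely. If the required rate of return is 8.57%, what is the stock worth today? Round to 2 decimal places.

£362.95

Two-stage DDM. Project D₁…D_6 at 0.1411, terminal growth 0.0497, discount at r = 0.0857.
D_1 = 8.9120
D_2 = 10.1695
D_3 = 11.6044
D_4 = 13.2418
D_5 = 15.1102
D_6 = 17.2422
Terminal value at t=6: TV = D_7/(r−g) = 18.0992/(0.0857−0.0497) = 502.7545
P₀ = 8.9120/(1+0.0857)^1 + 10.1695/(1+0.0857)^2 + 11.6044/(1+0.0857)^3 + 13.2418/(1+0.0857)^4 + 15.1102/(1+0.0857)^5 + 17.2422/(1+0.0857)^6 + 502.7545/(1+0.0857)^6 = 362.9488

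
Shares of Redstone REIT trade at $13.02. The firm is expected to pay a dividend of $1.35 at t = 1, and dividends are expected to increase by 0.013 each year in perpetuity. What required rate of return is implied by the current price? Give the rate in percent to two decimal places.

Rearranging the constant-growth DDM: r = D₁/P₀ + g.
r = 1.3500 / 13.02 + 0.013 = 0.10369 + 0.013 = 0.11669

11.67%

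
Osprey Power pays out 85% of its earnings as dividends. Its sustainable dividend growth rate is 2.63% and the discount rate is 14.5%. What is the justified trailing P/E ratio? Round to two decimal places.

7.35

Justified trailing P/E = b(1+g)/(r−g) = 0.85×(1+0.0263)/(0.145−0.0263) = 7.3492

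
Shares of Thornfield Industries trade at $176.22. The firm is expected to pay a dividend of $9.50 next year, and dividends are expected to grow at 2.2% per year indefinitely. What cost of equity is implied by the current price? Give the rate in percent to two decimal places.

7.59%

Rearranging the constant-growth DDM: r = D₁/P₀ + g.
r = 9.5000 / 176.22 + 0.022 = 0.05391 + 0.022 = 0.07591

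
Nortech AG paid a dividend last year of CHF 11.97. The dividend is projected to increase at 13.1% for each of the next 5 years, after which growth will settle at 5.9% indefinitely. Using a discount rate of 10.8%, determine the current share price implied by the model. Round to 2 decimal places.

CHF 350.37

Two-stage DDM. Project D₁…D_5 at 0.131, terminal growth 0.059, discount at r = 0.108.
D_1 = 13.5381
D_2 = 15.3116
D_3 = 17.3174
D_4 = 19.5859
D_5 = 22.1517
Terminal value at t=5: TV = D_6/(r−g) = 23.4587/(0.108−0.059) = 478.7481
P₀ = 13.5381/(1+0.108)^1 + 15.3116/(1+0.108)^2 + 17.3174/(1+0.108)^3 + 19.5859/(1+0.108)^4 + 22.1517/(1+0.108)^5 + 478.7481/(1+0.108)^5 = 350.3691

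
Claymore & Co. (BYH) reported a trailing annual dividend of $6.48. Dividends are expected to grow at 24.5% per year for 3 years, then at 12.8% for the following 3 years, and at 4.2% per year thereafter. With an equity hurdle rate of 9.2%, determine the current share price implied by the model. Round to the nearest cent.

Three-stage DDM. Project D₁…D_6; terminal Gordon value at t=6 with g = 0.042; discount at r = 0.092.
D_1 = 8.0676
D_2 = 10.0442
D_3 = 12.5050
D_4 = 14.1056
D_5 = 15.9111
D_6 = 17.9478
TV_6 = 18.7016/(0.092−0.042) = 374.0314
P₀ = Σ Dₜ/(1+r)ᵗ + TV_6/(1+r)^6 = 276.7484

$276.75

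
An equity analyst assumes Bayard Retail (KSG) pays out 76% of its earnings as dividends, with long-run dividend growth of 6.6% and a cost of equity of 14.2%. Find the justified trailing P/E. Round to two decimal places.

Justified trailing P/E = b(1+g)/(r−g) = 0.76×(1+0.066)/(0.142−0.066) = 10.6600

10.66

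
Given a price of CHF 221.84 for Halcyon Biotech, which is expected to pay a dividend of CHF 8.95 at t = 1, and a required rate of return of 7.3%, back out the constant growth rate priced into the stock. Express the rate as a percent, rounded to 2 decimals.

From P₀ = D₁/(r − g), the implied growth is g = r − D₁/P₀.
g = 0.073 − 8.95/221.84 = 0.073 − 0.04034 = 0.03266

3.27%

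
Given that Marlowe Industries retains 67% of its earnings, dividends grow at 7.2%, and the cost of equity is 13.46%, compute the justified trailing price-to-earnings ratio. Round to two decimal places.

5.65

Payout ratio b = 1 − 0.67 = 0.33.
Justified trailing P/E = b(1+g)/(r−g) = 0.33×(1+0.072)/(0.1346−0.072) = 5.6511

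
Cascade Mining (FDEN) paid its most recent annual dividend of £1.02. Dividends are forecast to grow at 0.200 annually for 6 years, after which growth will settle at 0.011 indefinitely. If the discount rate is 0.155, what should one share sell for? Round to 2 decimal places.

Two-stage DDM. Project D₁…D_6 at 0.2, terminal growth 0.011, discount at r = 0.155.
D_1 = 1.2240
D_2 = 1.4688
D_3 = 1.7626
D_4 = 2.1151
D_5 = 2.5381
D_6 = 3.0457
Terminal value at t=6: TV = D_7/(r−g) = 3.0792/(0.155−0.011) = 21.3834
P₀ = 1.2240/(1+0.155)^1 + 1.4688/(1+0.155)^2 + 1.7626/(1+0.155)^3 + 2.1151/(1+0.155)^4 + 2.5381/(1+0.155)^5 + 3.0457/(1+0.155)^6 + 21.3834/(1+0.155)^6 = 16.0180

£16.02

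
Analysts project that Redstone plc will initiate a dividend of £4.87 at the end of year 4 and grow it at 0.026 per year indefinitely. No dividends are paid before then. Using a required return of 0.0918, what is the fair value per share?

£56.87

Deferred-dividend DDM. At t=3 the remaining stream is a growing perpetuity with first payment D_4 = 4.87.
V_3 = D_4/(r−g) = 4.87/(0.0918−0.026) = 74.0122
P₀ = V_3/(1+r)^3 = 74.0122/(1+0.0918)^3 = 56.8688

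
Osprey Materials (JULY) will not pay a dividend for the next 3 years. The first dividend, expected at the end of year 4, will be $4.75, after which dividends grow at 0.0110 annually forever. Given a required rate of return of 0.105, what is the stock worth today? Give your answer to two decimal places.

$37.45

Deferred-dividend DDM. At t=3 the remaining stream is a growing perpetuity with first payment D_4 = 4.75.
V_3 = D_4/(r−g) = 4.75/(0.105−0.011) = 50.5319
P₀ = V_3/(1+r)^3 = 50.5319/(1+0.105)^3 = 37.4523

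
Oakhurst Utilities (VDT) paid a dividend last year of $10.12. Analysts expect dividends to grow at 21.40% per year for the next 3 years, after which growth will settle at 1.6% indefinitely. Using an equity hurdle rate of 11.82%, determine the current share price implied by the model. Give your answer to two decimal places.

$164.61

Two-stage DDM. Project D₁…D_3 at 0.214, terminal growth 0.016, discount at r = 0.1182.
D_1 = 12.2857
D_2 = 14.9148
D_3 = 18.1066
Terminal value at t=3: TV = D_4/(r−g) = 18.3963/(0.1182−0.016) = 180.0029
P₀ = 12.2857/(1+0.1182)^1 + 14.9148/(1+0.1182)^2 + 18.1066/(1+0.1182)^3 + 180.0029/(1+0.1182)^3 = 164.6078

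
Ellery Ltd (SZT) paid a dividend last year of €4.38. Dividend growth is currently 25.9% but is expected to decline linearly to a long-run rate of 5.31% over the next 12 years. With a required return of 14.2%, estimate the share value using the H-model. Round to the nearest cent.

€112.75

H-model: P₀ = D₀[(1+g_L) + H(g_S−g_L)]/(r−g_L), with H = 12/2 = 6.
P₀ = 4.38 × [(1+0.0531) + 6×(0.259−0.0531)] / (0.142−0.0531)
   = 4.38 × 2.2885 / 0.0889 = 112.7517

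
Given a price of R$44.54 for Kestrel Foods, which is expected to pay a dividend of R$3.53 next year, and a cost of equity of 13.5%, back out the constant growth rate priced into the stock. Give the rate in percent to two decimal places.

5.57%

From P₀ = D₁/(r − g), the implied growth is g = r − D₁/P₀.
g = 0.135 − 3.53/44.54 = 0.135 − 0.07925 = 0.05575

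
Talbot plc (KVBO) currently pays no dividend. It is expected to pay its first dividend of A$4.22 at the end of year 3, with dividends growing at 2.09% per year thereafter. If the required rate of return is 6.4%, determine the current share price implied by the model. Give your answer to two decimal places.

Deferred-dividend DDM. At t=2 the remaining stream is a growing perpetuity with first payment D_3 = 4.22.
V_2 = D_3/(r−g) = 4.22/(0.064−0.0209) = 97.9118
P₀ = V_2/(1+r)^2 = 97.9118/(1+0.064)^2 = 86.4872

A$86.49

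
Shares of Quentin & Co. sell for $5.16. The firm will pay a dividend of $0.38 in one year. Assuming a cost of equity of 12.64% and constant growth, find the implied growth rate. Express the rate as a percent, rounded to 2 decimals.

From P₀ = D₁/(r − g), the implied growth is g = r − D₁/P₀.
g = 0.1264 − 0.38/5.16 = 0.1264 − 0.07364 = 0.05276

5.28%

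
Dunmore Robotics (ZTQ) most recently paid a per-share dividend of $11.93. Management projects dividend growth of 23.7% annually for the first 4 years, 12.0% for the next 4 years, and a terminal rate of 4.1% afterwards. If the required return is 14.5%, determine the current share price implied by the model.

Three-stage DDM. Project D₁…D_8; terminal Gordon value at t=8 with g = 0.041; discount at r = 0.145.
D_1 = 14.7574
D_2 = 18.2549
D_3 = 22.5813
D_4 = 27.9331
D_5 = 31.2851
D_6 = 35.0393
D_7 = 39.2440
D_8 = 43.9533
TV_8 = 45.7554/(0.145−0.041) = 439.9555
P₀ = Σ Dₜ/(1+r)ᵗ + TV_8/(1+r)^8 = 268.5662

$268.57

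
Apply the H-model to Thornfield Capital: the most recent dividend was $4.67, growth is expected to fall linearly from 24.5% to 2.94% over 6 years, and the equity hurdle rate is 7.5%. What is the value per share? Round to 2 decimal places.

H-model: P₀ = D₀[(1+g_L) + H(g_S−g_L)]/(r−g_L), with H = 6/2 = 3.
P₀ = 4.67 × [(1+0.0294) + 3×(0.245−0.0294)] / (0.075−0.0294)
   = 4.67 × 1.6762 / 0.0456 = 171.6635

$171.66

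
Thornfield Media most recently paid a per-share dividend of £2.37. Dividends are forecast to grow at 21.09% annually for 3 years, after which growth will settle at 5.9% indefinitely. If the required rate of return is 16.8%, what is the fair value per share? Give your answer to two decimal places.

Two-stage DDM. Project D₁…D_3 at 0.2109, terminal growth 0.059, discount at r = 0.168.
D_1 = 2.8698
D_2 = 3.4751
D_3 = 4.2080
Terminal value at t=3: TV = D_4/(r−g) = 4.4562/(0.168−0.059) = 40.8830
P₀ = 2.8698/(1+0.168)^1 + 3.4751/(1+0.168)^2 + 4.2080/(1+0.168)^3 + 40.8830/(1+0.168)^3 = 33.3027

£33.30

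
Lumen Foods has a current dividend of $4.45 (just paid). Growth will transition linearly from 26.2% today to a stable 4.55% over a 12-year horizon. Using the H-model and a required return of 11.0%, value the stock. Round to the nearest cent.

$161.75

H-model: P₀ = D₀[(1+g_L) + H(g_S−g_L)]/(r−g_L), with H = 12/2 = 6.
P₀ = 4.45 × [(1+0.0455) + 6×(0.262−0.0455)] / (0.11−0.0455)
   = 4.45 × 2.3445 / 0.0645 = 161.7523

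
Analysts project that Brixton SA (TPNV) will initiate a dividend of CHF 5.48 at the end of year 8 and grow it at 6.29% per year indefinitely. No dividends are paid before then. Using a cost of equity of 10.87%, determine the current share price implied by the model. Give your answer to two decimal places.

CHF 58.11

Deferred-dividend DDM. At t=7 the remaining stream is a growing perpetuity with first payment D_8 = 5.48.
V_7 = D_8/(r−g) = 5.48/(0.1087−0.0629) = 119.6507
P₀ = V_7/(1+r)^7 = 119.6507/(1+0.1087)^7 = 58.1054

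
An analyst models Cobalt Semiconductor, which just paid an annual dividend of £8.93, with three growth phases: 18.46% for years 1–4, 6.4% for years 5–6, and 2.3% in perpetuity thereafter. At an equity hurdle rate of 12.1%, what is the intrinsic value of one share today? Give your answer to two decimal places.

£166.41

Three-stage DDM. Project D₁…D_6; terminal Gordon value at t=6 with g = 0.023; discount at r = 0.121.
D_1 = 10.5785
D_2 = 12.5313
D_3 = 14.8445
D_4 = 17.5848
D_5 = 18.7103
D_6 = 19.9077
TV_6 = 20.3656/(0.121−0.023) = 207.8123
P₀ = Σ Dₜ/(1+r)ᵗ + TV_6/(1+r)^6 = 166.4055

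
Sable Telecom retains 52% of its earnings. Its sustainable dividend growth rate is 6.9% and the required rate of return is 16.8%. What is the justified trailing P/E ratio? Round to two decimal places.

Payout ratio b = 1 − 0.52 = 0.48.
Justified trailing P/E = b(1+g)/(r−g) = 0.48×(1+0.069)/(0.168−0.069) = 5.1830

5.18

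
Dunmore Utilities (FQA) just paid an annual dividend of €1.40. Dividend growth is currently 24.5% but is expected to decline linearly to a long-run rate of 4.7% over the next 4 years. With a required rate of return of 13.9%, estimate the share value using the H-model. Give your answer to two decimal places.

€21.96

H-model: P₀ = D₀[(1+g_L) + H(g_S−g_L)]/(r−g_L), with H = 4/2 = 2.
P₀ = 1.40 × [(1+0.047) + 2×(0.245−0.047)] / (0.139−0.047)
   = 1.40 × 1.4430 / 0.092 = 21.9587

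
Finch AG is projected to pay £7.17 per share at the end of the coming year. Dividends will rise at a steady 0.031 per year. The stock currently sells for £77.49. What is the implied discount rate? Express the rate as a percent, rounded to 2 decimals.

12.35%

Rearranging the constant-growth DDM: r = D₁/P₀ + g.
r = 7.1700 / 77.49 + 0.031 = 0.09253 + 0.031 = 0.12353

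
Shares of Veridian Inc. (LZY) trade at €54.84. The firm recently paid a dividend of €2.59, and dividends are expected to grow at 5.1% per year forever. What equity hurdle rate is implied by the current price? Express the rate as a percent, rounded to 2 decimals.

Rearranging the constant-growth DDM: r = D₁/P₀ + g.
D₁ = 2.59 × (1 + 0.051) = 2.7221.
r = 2.7221 / 54.84 + 0.051 = 0.04964 + 0.051 = 0.10064

10.06%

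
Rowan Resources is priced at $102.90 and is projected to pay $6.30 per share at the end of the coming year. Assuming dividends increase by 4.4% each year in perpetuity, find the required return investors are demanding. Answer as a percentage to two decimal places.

10.52%

Rearranging the constant-growth DDM: r = D₁/P₀ + g.
r = 6.3000 / 102.90 + 0.044 = 0.06122 + 0.044 = 0.10522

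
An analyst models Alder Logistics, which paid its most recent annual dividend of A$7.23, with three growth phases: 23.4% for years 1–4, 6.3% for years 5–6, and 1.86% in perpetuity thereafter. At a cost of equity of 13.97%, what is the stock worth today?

A$126.04

Three-stage DDM. Project D₁…D_6; terminal Gordon value at t=6 with g = 0.0186; discount at r = 0.1397.
D_1 = 8.9218
D_2 = 11.0095
D_3 = 13.5858
D_4 = 16.7648
D_5 = 17.8210
D_6 = 18.9437
TV_6 = 19.2961/(0.1397−0.0186) = 159.3401
P₀ = Σ Dₜ/(1+r)ᵗ + TV_6/(1+r)^6 = 126.0379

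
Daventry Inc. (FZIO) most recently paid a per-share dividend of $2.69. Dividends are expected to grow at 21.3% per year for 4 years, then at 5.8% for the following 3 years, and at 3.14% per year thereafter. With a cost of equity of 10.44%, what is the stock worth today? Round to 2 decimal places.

Three-stage DDM. Project D₁…D_7; terminal Gordon value at t=7 with g = 0.0314; discount at r = 0.1044.
D_1 = 3.2630
D_2 = 3.9580
D_3 = 4.8010
D_4 = 5.8237
D_5 = 6.1614
D_6 = 6.5188
D_7 = 6.8969
TV_7 = 7.1134/(0.1044−0.0314) = 97.4444
P₀ = Σ Dₜ/(1+r)ᵗ + TV_7/(1+r)^7 = 73.0891

$73.09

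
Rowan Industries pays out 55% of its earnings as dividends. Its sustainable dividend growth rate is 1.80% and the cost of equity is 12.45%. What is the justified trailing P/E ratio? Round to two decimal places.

5.26

Justified trailing P/E = b(1+g)/(r−g) = 0.55×(1+0.018)/(0.1245−0.018) = 5.2573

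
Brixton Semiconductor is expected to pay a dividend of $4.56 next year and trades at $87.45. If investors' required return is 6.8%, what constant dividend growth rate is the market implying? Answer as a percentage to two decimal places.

1.59%

From P₀ = D₁/(r − g), the implied growth is g = r − D₁/P₀.
g = 0.068 − 4.56/87.45 = 0.068 − 0.05214 = 0.01586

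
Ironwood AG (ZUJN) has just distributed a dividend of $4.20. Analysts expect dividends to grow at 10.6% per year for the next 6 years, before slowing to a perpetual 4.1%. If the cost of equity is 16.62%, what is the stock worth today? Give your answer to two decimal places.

Two-stage DDM. Project D₁…D_6 at 0.106, terminal growth 0.041, discount at r = 0.1662.
D_1 = 4.6452
D_2 = 5.1376
D_3 = 5.6822
D_4 = 6.2845
D_5 = 6.9506
D_6 = 7.6874
Terminal value at t=6: TV = D_7/(r−g) = 8.0026/(0.1662−0.041) = 63.9185
P₀ = 4.6452/(1+0.1662)^1 + 5.1376/(1+0.1662)^2 + 5.6822/(1+0.1662)^3 + 6.2845/(1+0.1662)^4 + 6.9506/(1+0.1662)^5 + 7.6874/(1+0.1662)^6 + 63.9185/(1+0.1662)^6 = 46.4282

$46.43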